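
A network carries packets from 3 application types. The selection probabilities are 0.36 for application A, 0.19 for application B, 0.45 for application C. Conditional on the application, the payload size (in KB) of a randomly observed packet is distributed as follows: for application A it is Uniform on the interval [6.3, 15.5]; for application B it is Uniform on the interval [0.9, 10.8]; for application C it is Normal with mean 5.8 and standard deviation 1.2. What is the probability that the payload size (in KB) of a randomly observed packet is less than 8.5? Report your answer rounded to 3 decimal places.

Conditional on each application, P(X < 8.5): A: 0.23913; B: 0.767677; C: 0.987776.
By total probability, P(X < 8.5) = 0.36·0.23913 + 0.19·0.767677 + 0.45·0.987776 = 0.676445.

0.676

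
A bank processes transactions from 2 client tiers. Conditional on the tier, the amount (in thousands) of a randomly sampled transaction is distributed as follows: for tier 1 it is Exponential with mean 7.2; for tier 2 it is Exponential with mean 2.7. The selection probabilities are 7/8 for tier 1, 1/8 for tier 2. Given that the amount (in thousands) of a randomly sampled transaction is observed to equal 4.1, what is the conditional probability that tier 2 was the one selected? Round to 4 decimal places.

Likelihoods f(4.1 | ·): 1: 0.0785888; 2: 0.0811245.
Posterior ∝ prior × likelihood. Numerator for 2: 0.125·0.0811245 = 0.0101406.
Normalizing constant: 0.875·0.0785888 + 0.125·0.0811245 = 0.0789058.
P(2 | observation) = 0.0101406 / 0.0789058 = 0.128515.

0.1285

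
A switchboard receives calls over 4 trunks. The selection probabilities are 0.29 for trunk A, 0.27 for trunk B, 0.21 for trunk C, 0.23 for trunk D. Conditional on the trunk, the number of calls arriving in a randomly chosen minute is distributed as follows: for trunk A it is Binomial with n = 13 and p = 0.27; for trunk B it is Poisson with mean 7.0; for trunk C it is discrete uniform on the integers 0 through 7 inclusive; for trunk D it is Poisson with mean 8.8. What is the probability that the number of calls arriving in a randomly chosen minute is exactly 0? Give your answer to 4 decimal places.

0.0314

Conditional on each trunk, P(X = 0): A: 0.0167185; B: 0.000911882; C: 0.125; D: 0.000150733.
By total probability, P(X = 0) = 0.29·0.0167185 + 0.27·0.000911882 + 0.21·0.125 + 0.23·0.000150733 = 0.0313792.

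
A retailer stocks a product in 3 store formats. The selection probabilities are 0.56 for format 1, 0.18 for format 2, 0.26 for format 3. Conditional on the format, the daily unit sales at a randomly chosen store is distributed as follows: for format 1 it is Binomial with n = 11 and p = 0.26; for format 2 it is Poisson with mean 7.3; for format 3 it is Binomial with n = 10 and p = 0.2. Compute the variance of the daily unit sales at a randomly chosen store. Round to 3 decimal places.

Per component, 1: μ=2.86, E[X²]=10.296; 2: μ=7.3, E[X²]=60.59; 3: μ=2, E[X²]=5.6.
E[X] = 0.56·2.86 + 0.18·7.3 + 0.26·2 = 3.4356.
E[X²] = 0.56·10.296 + 0.18·60.59 + 0.26·5.6 = 18.128.
Var(X) = E[X²] − (E[X])² = 18.128 − 11.8033 = 6.32461.

6.325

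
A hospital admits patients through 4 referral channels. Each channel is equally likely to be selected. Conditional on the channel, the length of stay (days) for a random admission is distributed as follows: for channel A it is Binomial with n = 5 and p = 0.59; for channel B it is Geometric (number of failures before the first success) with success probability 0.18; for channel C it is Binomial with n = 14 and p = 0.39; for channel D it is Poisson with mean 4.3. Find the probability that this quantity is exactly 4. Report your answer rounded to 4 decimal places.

Conditional on each channel, P(X = 4): A: 0.248406; B: 0.0813819; C: 0.165193; D: 0.193284.
By total probability, P(X = 4) = 0.25·0.248406 + 0.25·0.0813819 + 0.25·0.165193 + 0.25·0.193284 = 0.172066.

0.1721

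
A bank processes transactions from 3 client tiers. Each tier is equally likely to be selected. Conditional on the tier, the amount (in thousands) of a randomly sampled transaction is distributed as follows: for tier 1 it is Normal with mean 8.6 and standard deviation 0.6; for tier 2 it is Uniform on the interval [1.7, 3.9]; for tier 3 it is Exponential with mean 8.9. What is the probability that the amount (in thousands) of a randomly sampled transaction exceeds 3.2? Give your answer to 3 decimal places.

0.672

Conditional on each tier, P(X > 3.2): 1: 1; 2: 0.318182; 3: 0.69799.
By total probability, P(X > 3.2) = 0.333333·1 + 0.333333·0.318182 + 0.333333·0.69799 = 0.672057.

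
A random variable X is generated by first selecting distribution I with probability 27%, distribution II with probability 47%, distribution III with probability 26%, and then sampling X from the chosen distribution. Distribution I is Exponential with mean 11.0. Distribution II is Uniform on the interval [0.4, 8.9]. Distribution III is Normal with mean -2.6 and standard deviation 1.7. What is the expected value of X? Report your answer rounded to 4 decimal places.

Component means — I: 11; II: 4.65; III: -2.6.
E[X] = 0.27·11 + 0.47·4.65 + 0.26·-2.6 = 4.4795.

4.4795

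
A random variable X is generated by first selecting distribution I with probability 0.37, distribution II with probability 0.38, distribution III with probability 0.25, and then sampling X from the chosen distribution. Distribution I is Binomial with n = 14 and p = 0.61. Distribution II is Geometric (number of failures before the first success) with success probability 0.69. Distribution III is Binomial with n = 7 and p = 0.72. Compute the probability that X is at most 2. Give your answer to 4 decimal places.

Conditional on each component, P(X ≤ 2): I: 0.000462374; II: 0.970209; III: 0.0212996.
By total probability, P(X ≤ 2) = 0.37·0.000462374 + 0.38·0.970209 + 0.25·0.0212996 = 0.374175.

0.3742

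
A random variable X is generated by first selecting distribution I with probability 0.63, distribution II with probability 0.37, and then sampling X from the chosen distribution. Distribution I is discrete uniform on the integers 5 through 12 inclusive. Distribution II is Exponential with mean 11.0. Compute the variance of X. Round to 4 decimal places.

Per component, I: μ=8.5, E[X²]=77.5; II: μ=11, E[X²]=242.
E[X] = 0.63·8.5 + 0.37·11 = 9.425.
E[X²] = 0.63·77.5 + 0.37·242 = 138.365.
Var(X) = E[X²] − (E[X])² = 138.365 − 88.8306 = 49.5344.

49.5344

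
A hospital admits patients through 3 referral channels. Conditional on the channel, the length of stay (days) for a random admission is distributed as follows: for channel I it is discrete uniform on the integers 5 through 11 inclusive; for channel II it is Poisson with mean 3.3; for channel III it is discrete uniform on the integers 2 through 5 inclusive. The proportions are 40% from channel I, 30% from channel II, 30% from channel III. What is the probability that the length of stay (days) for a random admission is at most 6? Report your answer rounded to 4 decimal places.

Conditional on each channel, P(X ≤ 6): I: 0.285714; II: 0.949034; III: 1.
By total probability, P(X ≤ 6) = 0.4·0.285714 + 0.3·0.949034 + 0.3·1 = 0.698996.

0.6990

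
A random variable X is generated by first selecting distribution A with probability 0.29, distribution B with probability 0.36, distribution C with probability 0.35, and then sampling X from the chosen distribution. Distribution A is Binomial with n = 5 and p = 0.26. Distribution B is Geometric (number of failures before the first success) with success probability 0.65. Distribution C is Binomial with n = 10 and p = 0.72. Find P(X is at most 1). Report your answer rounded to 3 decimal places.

0.493

Conditional on each component, P(X ≤ 1): A: 0.611726; B: 0.8775; C: 7.91269e-05.
By total probability, P(X ≤ 1) = 0.29·0.611726 + 0.36·0.8775 + 0.35·7.91269e-05 = 0.493328.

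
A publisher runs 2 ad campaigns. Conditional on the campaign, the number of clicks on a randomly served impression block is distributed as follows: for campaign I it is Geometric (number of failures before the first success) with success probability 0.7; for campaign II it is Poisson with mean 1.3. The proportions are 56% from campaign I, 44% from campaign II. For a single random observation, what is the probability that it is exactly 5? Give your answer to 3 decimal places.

Conditional on each campaign, P(X = 5): I: 0.001701; II: 0.00843243.
By total probability, P(X = 5) = 0.56·0.001701 + 0.44·0.00843243 = 0.00466283.

0.005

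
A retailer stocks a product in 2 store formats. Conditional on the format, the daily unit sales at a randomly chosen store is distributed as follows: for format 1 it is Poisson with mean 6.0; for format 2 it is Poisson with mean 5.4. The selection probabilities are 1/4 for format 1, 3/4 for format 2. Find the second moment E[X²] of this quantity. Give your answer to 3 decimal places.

36.420

For each component E[X²] = Var + (mean)², giving 1: 42; 2: 34.56.
Overall E[X²] = 0.25·42 + 0.75·34.56 = 36.42.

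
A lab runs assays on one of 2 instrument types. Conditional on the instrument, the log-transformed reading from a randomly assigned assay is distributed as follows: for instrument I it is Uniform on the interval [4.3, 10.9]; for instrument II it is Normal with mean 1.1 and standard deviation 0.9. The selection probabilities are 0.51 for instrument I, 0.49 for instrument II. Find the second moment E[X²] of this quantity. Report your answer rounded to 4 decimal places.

32.2987

For each component E[X²] = Var + (mean)², giving I: 61.39; II: 2.02.
Overall E[X²] = 0.51·61.39 + 0.49·2.02 = 32.2987.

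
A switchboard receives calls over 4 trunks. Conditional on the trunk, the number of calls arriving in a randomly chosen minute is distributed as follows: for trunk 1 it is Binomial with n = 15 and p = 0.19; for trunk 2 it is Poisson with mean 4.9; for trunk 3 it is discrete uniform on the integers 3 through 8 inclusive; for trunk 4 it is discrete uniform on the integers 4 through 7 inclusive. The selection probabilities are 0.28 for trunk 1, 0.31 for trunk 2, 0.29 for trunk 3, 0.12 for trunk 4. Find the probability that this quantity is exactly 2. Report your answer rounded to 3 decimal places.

0.096

Conditional on each trunk, P(X = 2): 1: 0.244907; 2: 0.0893962; 3: 0; 4: 0.
By total probability, P(X = 2) = 0.28·0.244907 + 0.31·0.0893962 + 0.29·0 + 0.12·0 = 0.0962869.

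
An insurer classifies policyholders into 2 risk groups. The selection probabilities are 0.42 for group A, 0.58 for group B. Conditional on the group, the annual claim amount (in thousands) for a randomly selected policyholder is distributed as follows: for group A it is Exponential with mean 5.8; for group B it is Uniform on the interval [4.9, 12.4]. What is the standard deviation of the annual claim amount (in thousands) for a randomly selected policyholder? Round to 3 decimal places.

4.339

Per component, A: μ=5.8, E[X²]=67.28; B: μ=8.65, E[X²]=79.51.
E[X] = 0.42·5.8 + 0.58·8.65 = 7.453.
E[X²] = 0.42·67.28 + 0.58·79.51 = 74.3734.
Var(X) = E[X²] − (E[X])² = 74.3734 − 55.5472 = 18.8262.
SD(X) = √18.8262 = 4.33892.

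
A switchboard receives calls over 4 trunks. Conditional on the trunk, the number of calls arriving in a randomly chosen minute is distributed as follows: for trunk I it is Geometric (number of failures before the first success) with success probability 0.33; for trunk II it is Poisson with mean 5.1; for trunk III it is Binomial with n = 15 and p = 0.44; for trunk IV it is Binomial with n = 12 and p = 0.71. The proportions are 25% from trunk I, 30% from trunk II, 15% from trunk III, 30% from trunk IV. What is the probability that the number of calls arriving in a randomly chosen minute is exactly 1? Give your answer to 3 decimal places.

0.065

Conditional on each trunk, P(X = 1): I: 0.2211; II: 0.0310934; III: 0.00196869; IV: 1.03948e-05.
By total probability, P(X = 1) = 0.25·0.2211 + 0.3·0.0310934 + 0.15·0.00196869 + 0.3·1.03948e-05 = 0.0649014.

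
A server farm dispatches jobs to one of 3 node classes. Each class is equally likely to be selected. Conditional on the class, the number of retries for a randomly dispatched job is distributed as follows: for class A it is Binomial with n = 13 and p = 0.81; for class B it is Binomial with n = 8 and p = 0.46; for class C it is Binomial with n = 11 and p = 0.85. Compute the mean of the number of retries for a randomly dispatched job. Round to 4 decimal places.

7.8533

Component means — A: 10.53; B: 3.68; C: 9.35.
E[X] = 0.333333·10.53 + 0.333333·3.68 + 0.333333·9.35 = 7.85333.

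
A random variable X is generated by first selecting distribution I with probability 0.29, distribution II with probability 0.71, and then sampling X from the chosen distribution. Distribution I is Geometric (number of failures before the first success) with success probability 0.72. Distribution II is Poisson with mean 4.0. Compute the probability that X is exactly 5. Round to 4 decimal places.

Conditional on each component, P(X = 5): I: 0.00123915; II: 0.156293.
By total probability, P(X = 5) = 0.29·0.00123915 + 0.71·0.156293 = 0.111328.

0.1113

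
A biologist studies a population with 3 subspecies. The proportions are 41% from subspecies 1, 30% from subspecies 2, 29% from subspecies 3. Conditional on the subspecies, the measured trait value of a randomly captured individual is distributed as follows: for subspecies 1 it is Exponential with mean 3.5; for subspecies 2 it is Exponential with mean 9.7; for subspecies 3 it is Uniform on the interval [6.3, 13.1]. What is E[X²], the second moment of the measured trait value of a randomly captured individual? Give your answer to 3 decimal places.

For each component E[X²] = Var + (mean)², giving 1: 24.5; 2: 188.18; 3: 97.9433.
Overall E[X²] = 0.41·24.5 + 0.3·188.18 + 0.29·97.9433 = 94.9026.

94.903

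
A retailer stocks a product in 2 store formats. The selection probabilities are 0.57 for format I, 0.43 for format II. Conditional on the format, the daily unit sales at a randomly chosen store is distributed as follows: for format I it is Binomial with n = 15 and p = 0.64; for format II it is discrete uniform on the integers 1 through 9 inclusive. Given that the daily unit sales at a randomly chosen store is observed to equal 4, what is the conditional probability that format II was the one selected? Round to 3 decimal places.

0.965

Likelihoods P(X=4 | ·): I: 0.00301426; II: 0.111111.
Posterior ∝ prior × likelihood. Numerator for II: 0.43·0.111111 = 0.0477778.
Normalizing constant: 0.57·0.00301426 + 0.43·0.111111 = 0.0494959.
P(II | observation) = 0.0477778 / 0.0494959 = 0.965288.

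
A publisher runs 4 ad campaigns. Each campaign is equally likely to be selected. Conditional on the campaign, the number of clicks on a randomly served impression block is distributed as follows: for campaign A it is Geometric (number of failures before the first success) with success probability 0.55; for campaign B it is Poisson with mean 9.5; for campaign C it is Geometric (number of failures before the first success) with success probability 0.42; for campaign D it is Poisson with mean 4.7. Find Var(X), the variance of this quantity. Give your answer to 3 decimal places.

16.665

Per component, A: μ=0.818182, E[X²]=2.15702; B: μ=9.5, E[X²]=99.75; C: μ=1.38095, E[X²]=5.19501; D: μ=4.7, E[X²]=26.79.
E[X] = 0.25·0.818182 + 0.25·9.5 + 0.25·1.38095 + 0.25·4.7 = 4.09978.
E[X²] = 0.25·2.15702 + 0.25·99.75 + 0.25·5.19501 + 0.25·26.79 = 33.473.
Var(X) = E[X²] − (E[X])² = 33.473 − 16.8082 = 16.6648.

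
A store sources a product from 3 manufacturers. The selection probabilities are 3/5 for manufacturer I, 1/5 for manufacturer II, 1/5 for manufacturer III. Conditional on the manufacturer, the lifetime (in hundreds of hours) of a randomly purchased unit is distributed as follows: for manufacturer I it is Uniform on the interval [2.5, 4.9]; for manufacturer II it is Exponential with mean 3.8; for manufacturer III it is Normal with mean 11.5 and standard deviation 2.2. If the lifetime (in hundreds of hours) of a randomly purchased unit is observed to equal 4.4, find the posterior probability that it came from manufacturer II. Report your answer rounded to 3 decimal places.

0.062

Likelihoods f(4.4 | ·): I: 0.416667; II: 0.0826702; III: 0.000992741.
Posterior ∝ prior × likelihood. Numerator for II: 0.2·0.0826702 = 0.016534.
Normalizing constant: 0.6·0.416667 + 0.2·0.0826702 + 0.2·0.000992741 = 0.266733.
P(II | observation) = 0.016534 / 0.266733 = 0.0619873.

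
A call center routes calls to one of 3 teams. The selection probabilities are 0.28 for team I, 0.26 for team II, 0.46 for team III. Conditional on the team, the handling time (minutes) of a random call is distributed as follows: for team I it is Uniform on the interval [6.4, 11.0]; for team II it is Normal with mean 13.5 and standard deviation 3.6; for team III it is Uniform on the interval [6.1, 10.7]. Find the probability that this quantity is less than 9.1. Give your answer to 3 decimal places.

0.493

Conditional on each team, P(X < 9.1): I: 0.586957; II: 0.110812; III: 0.652174.
By total probability, P(X < 9.1) = 0.28·0.586957 + 0.26·0.110812 + 0.46·0.652174 = 0.493159.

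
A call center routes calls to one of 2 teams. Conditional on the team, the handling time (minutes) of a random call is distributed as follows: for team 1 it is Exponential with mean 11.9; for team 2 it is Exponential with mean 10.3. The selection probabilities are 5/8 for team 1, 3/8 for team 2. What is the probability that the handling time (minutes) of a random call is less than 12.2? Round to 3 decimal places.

0.661

Conditional on each team, P(X < 12.2): 1: 0.641279; 2: 0.694091.
By total probability, P(X < 12.2) = 0.625·0.641279 + 0.375·0.694091 = 0.661083.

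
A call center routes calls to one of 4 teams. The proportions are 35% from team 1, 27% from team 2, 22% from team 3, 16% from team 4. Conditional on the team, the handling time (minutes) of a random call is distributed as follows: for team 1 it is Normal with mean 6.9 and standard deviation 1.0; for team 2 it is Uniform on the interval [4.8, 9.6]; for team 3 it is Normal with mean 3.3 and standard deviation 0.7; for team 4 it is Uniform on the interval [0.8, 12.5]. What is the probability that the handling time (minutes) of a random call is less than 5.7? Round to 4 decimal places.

0.3778

Conditional on each team, P(X < 5.7): 1: 0.11507; 2: 0.1875; 3: 0.999697; 4: 0.418803.
By total probability, P(X < 5.7) = 0.35·0.11507 + 0.27·0.1875 + 0.22·0.999697 + 0.16·0.418803 = 0.377841.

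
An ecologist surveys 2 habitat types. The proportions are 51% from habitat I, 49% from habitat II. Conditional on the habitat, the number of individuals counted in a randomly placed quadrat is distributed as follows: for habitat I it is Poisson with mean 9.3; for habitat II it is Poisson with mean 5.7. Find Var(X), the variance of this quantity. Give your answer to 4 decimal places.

10.7747

Per component, I: μ=9.3, E[X²]=95.79; II: μ=5.7, E[X²]=38.19.
E[X] = 0.51·9.3 + 0.49·5.7 = 7.536.
E[X²] = 0.51·95.79 + 0.49·38.19 = 67.566.
Var(X) = E[X²] − (E[X])² = 67.566 − 56.7913 = 10.7747.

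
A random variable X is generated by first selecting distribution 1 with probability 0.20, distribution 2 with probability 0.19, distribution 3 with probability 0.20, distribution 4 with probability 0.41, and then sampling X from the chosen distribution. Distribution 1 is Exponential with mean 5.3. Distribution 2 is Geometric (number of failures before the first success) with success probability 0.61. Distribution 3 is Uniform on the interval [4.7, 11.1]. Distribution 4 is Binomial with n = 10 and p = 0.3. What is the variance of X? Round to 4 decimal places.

13.2966

Per component, 1: μ=5.3, E[X²]=56.18; 2: μ=0.639344, E[X²]=1.45687; 3: μ=7.9, E[X²]=65.8233; 4: μ=3, E[X²]=11.1.
E[X] = 0.2·5.3 + 0.19·0.639344 + 0.2·7.9 + 0.41·3 = 3.99148.
E[X²] = 0.2·56.18 + 0.19·1.45687 + 0.2·65.8233 + 0.41·11.1 = 29.2285.
Var(X) = E[X²] − (E[X])² = 29.2285 − 15.9319 = 13.2966.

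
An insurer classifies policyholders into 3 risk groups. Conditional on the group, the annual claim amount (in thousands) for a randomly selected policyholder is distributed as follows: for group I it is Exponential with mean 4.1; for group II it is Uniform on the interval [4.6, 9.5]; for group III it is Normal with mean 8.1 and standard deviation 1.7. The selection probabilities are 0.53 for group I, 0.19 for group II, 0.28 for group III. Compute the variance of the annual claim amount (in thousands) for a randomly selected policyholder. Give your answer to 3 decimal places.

13.408

Per component, I: μ=4.1, E[X²]=33.62; II: μ=7.05, E[X²]=51.7033; III: μ=8.1, E[X²]=68.5.
E[X] = 0.53·4.1 + 0.19·7.05 + 0.28·8.1 = 5.7805.
E[X²] = 0.53·33.62 + 0.19·51.7033 + 0.28·68.5 = 46.8222.
Var(X) = E[X²] − (E[X])² = 46.8222 − 33.4142 = 13.4081.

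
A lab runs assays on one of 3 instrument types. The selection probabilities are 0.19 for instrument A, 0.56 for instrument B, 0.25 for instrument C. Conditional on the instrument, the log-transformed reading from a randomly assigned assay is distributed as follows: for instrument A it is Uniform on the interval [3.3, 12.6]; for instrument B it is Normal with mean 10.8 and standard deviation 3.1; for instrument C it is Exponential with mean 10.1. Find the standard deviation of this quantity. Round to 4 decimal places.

5.7798

Per component, A: μ=7.95, E[X²]=70.41; B: μ=10.8, E[X²]=126.25; C: μ=10.1, E[X²]=204.02.
E[X] = 0.19·7.95 + 0.56·10.8 + 0.25·10.1 = 10.0835.
E[X²] = 0.19·70.41 + 0.56·126.25 + 0.25·204.02 = 135.083.
Var(X) = E[X²] − (E[X])² = 135.083 − 101.677 = 33.4059.
SD(X) = √33.4059 = 5.77979.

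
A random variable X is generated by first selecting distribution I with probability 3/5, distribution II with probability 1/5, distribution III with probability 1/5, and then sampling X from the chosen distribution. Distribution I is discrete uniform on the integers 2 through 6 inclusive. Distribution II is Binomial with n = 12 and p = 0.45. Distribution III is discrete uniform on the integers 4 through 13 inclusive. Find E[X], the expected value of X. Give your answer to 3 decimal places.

5.180

Component means — I: 4; II: 5.4; III: 8.5.
E[X] = 0.6·4 + 0.2·5.4 + 0.2·8.5 = 5.18.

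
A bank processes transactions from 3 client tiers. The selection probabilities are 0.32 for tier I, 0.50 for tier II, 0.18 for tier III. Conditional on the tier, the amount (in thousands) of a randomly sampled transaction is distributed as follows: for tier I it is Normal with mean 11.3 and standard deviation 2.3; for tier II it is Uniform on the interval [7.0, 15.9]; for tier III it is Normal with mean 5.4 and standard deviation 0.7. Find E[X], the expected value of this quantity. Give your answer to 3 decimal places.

10.313

Component means — I: 11.3; II: 11.45; III: 5.4.
E[X] = 0.32·11.3 + 0.5·11.45 + 0.18·5.4 = 10.313.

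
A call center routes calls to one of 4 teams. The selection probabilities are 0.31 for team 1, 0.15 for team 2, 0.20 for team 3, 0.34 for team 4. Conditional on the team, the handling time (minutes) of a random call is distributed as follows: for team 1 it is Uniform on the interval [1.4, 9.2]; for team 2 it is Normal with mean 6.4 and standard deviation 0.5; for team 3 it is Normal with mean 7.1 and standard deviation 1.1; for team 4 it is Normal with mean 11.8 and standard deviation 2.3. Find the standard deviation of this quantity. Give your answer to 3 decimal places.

3.371

Per component, 1: μ=5.3, E[X²]=33.16; 2: μ=6.4, E[X²]=41.21; 3: μ=7.1, E[X²]=51.62; 4: μ=11.8, E[X²]=144.53.
E[X] = 0.31·5.3 + 0.15·6.4 + 0.2·7.1 + 0.34·11.8 = 8.035.
E[X²] = 0.31·33.16 + 0.15·41.21 + 0.2·51.62 + 0.34·144.53 = 75.9253.
Var(X) = E[X²] − (E[X])² = 75.9253 − 64.5612 = 11.3641.
SD(X) = √11.3641 = 3.37106.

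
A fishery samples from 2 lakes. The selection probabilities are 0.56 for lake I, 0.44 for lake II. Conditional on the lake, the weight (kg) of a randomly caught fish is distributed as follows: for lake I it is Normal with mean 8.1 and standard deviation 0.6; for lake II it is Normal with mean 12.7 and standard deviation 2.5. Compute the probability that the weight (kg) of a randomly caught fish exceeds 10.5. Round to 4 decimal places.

0.3567

Conditional on each lake, P(X > 10.5): I: 3.16712e-05; II: 0.81057.
By total probability, P(X > 10.5) = 0.56·3.16712e-05 + 0.44·0.81057 = 0.356669.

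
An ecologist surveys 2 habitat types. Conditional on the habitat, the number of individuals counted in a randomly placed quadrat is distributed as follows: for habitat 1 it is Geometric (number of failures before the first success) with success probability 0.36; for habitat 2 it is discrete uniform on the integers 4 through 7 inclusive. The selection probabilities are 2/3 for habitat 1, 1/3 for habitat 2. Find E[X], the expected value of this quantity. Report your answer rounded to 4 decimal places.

Component means — 1: 1.77778; 2: 5.5.
E[X] = 0.666667·1.77778 + 0.333333·5.5 = 3.01852.

3.0185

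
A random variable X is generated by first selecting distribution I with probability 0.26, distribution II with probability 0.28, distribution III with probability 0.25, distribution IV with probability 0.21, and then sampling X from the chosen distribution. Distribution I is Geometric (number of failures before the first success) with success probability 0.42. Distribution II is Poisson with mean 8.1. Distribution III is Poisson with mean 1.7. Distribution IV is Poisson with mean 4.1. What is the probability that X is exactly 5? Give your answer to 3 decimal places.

0.071

Conditional on each component, P(X = 5): I: 0.027567; II: 0.088198; III: 0.0216154; IV: 0.160004.
By total probability, P(X = 5) = 0.26·0.027567 + 0.28·0.088198 + 0.25·0.0216154 + 0.21·0.160004 = 0.0708675.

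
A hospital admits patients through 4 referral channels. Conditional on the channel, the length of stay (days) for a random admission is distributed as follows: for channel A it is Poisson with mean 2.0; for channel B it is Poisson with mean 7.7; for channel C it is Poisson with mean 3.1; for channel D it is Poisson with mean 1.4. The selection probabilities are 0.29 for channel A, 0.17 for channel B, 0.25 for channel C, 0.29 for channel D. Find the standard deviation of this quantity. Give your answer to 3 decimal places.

2.803

Per component, A: μ=2, E[X²]=6; B: μ=7.7, E[X²]=66.99; C: μ=3.1, E[X²]=12.71; D: μ=1.4, E[X²]=3.36.
E[X] = 0.29·2 + 0.17·7.7 + 0.25·3.1 + 0.29·1.4 = 3.07.
E[X²] = 0.29·6 + 0.17·66.99 + 0.25·12.71 + 0.29·3.36 = 17.2802.
Var(X) = E[X²] − (E[X])² = 17.2802 − 9.4249 = 7.8553.
SD(X) = √7.8553 = 2.80273.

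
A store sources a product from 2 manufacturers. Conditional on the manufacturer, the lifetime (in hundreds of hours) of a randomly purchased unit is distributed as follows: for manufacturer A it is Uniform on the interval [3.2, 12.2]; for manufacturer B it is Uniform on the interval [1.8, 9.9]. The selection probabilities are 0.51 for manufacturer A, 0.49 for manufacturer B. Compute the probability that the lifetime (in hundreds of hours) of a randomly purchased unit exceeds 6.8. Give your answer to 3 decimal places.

0.494

Conditional on each manufacturer, P(X > 6.8): A: 0.6; B: 0.382716.
By total probability, P(X > 6.8) = 0.51·0.6 + 0.49·0.382716 = 0.493531.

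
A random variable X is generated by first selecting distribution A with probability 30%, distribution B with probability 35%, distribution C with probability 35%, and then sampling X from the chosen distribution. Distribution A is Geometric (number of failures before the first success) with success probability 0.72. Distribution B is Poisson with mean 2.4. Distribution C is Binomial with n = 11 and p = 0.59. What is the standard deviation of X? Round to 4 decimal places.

2.8837

Per component, A: μ=0.388889, E[X²]=0.691358; B: μ=2.4, E[X²]=8.16; C: μ=6.49, E[X²]=44.781.
E[X] = 0.3·0.388889 + 0.35·2.4 + 0.35·6.49 = 3.22817.
E[X²] = 0.3·0.691358 + 0.35·8.16 + 0.35·44.781 = 18.7368.
Var(X) = E[X²] − (E[X])² = 18.7368 − 10.4211 = 8.3157.
SD(X) = √8.3157 = 2.8837.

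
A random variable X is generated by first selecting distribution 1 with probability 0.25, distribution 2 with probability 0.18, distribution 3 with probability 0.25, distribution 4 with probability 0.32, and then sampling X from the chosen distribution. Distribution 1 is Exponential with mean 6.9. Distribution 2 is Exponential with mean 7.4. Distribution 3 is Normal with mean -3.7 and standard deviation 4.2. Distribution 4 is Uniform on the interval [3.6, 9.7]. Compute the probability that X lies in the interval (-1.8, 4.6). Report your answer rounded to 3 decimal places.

0.333

Conditional on each component, P(-1.8 < X < 4.6): 1: 0.486583; 2: 0.462927; 3: 0.301431; 4: 0.163934.
By total probability, P(-1.8 < X < 4.6) = 0.25·0.486583 + 0.18·0.462927 + 0.25·0.301431 + 0.32·0.163934 = 0.332789.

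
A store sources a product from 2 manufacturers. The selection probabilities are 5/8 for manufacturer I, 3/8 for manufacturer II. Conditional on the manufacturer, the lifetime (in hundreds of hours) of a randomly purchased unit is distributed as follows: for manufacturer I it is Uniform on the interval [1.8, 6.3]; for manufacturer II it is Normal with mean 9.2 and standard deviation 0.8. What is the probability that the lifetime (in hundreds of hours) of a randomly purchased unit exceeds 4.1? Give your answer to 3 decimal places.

Conditional on each manufacturer, P(X > 4.1): I: 0.488889; II: 1.
By total probability, P(X > 4.1) = 0.625·0.488889 + 0.375·1 = 0.680556.

0.681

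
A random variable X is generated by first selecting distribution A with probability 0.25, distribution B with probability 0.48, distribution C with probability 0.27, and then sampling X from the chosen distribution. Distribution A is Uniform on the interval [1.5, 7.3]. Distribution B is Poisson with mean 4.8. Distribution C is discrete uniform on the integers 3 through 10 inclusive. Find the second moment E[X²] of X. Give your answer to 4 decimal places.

31.7290

For each component E[X²] = Var + (mean)², giving A: 22.1633; B: 27.84; C: 47.5.
Overall E[X²] = 0.25·22.1633 + 0.48·27.84 + 0.27·47.5 = 31.729.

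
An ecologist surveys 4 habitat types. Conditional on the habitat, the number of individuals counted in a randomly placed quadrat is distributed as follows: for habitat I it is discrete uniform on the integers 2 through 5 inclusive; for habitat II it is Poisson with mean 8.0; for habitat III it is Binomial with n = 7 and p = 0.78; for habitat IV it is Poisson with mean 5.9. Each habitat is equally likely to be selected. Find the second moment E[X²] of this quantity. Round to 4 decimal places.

39.3057

For each component E[X²] = Var + (mean)², giving I: 13.5; II: 72; III: 31.0128; IV: 40.71.
Overall E[X²] = 0.25·13.5 + 0.25·72 + 0.25·31.0128 + 0.25·40.71 = 39.3057.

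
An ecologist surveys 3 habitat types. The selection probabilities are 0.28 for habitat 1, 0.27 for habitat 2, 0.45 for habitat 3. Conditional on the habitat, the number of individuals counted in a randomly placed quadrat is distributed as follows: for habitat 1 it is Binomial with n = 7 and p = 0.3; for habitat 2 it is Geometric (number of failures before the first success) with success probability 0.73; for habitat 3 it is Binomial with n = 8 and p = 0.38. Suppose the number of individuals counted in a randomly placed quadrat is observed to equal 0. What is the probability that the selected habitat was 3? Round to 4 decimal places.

Likelihoods P(X=0 | ·): 1: 0.0823543; 2: 0.73; 3: 0.021834.
Posterior ∝ prior × likelihood. Numerator for 3: 0.45·0.021834 = 0.0098253.
Normalizing constant: 0.28·0.0823543 + 0.27·0.73 + 0.45·0.021834 = 0.229985.
P(3 | observation) = 0.0098253 / 0.229985 = 0.0427216.

0.0427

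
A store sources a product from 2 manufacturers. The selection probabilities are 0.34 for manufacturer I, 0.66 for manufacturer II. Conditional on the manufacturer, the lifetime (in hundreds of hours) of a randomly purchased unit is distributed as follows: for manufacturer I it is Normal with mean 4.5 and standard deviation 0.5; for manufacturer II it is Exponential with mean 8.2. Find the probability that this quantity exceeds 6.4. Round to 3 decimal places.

Conditional on each manufacturer, P(X > 6.4): I: 7.2348e-05; II: 0.458182.
By total probability, P(X > 6.4) = 0.34·7.2348e-05 + 0.66·0.458182 = 0.302425.

0.302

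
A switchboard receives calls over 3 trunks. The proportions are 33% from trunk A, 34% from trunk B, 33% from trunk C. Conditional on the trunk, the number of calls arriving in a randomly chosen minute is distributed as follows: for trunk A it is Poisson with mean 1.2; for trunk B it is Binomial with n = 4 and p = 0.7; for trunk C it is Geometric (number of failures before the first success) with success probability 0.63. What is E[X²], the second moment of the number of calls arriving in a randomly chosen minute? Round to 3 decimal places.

4.244

For each component E[X²] = Var + (mean)², giving A: 2.64; B: 8.68; C: 1.27715.
Overall E[X²] = 0.33·2.64 + 0.34·8.68 + 0.33·1.27715 = 4.24386.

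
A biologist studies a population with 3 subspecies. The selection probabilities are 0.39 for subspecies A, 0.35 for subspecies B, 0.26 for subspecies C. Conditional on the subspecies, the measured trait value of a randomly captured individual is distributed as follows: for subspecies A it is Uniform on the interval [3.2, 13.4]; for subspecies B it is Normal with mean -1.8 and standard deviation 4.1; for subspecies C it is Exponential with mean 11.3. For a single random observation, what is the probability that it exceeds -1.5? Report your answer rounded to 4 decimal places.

Conditional on each subspecies, P(X > -1.5): A: 1; B: 0.470835; C: 1.
By total probability, P(X > -1.5) = 0.39·1 + 0.35·0.470835 + 0.26·1 = 0.814792.

0.8148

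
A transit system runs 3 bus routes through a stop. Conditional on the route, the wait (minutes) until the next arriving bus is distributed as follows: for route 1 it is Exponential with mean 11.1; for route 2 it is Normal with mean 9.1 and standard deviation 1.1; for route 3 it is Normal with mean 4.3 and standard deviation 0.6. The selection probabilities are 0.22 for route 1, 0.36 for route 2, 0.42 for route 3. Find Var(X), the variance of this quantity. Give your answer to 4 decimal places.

35.7660

Per component, 1: μ=11.1, E[X²]=246.42; 2: μ=9.1, E[X²]=84.02; 3: μ=4.3, E[X²]=18.85.
E[X] = 0.22·11.1 + 0.36·9.1 + 0.42·4.3 = 7.524.
E[X²] = 0.22·246.42 + 0.36·84.02 + 0.42·18.85 = 92.3766.
Var(X) = E[X²] − (E[X])² = 92.3766 − 56.6106 = 35.766.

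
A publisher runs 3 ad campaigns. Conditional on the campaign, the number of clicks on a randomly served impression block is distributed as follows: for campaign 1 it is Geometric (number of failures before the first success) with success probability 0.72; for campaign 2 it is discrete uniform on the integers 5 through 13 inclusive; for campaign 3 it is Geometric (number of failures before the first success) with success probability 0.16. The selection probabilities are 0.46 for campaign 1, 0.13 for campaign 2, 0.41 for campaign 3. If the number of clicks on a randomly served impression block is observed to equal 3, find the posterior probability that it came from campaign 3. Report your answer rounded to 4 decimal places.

Likelihoods P(X=3 | ·): 1: 0.0158054; 2: 0; 3: 0.0948326.
Posterior ∝ prior × likelihood. Numerator for 3: 0.41·0.0948326 = 0.0388814.
Normalizing constant: 0.46·0.0158054 + 0.13·0 + 0.41·0.0948326 = 0.0461519.
P(3 | observation) = 0.0388814 / 0.0461519 = 0.842466.

0.8425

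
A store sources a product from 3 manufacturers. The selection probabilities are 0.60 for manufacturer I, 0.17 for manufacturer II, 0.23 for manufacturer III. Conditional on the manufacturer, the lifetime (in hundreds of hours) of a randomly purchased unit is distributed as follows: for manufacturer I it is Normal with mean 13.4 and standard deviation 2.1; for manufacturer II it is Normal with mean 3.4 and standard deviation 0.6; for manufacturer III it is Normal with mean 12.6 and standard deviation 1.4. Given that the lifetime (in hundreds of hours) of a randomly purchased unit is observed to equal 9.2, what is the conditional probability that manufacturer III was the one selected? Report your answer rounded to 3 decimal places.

0.182

Likelihoods f(9.2 | ·): I: 0.02571; II: 3.4006e-21; III: 0.0149299.
Posterior ∝ prior × likelihood. Numerator for III: 0.23·0.0149299 = 0.00343387.
Normalizing constant: 0.6·0.02571 + 0.17·3.4006e-21 + 0.23·0.0149299 = 0.0188599.
P(III | observation) = 0.00343387 / 0.0188599 = 0.182073.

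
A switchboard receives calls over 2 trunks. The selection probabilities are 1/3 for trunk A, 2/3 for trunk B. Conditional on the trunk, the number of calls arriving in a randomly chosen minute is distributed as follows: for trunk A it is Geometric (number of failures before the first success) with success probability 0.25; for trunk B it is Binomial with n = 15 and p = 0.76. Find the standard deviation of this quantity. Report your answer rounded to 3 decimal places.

Per component, A: μ=3, E[X²]=21; B: μ=11.4, E[X²]=132.696.
E[X] = 0.333333·3 + 0.666667·11.4 = 8.6.
E[X²] = 0.333333·21 + 0.666667·132.696 = 95.464.
Var(X) = E[X²] − (E[X])² = 95.464 − 73.96 = 21.504.
SD(X) = √21.504 = 4.63724.

4.637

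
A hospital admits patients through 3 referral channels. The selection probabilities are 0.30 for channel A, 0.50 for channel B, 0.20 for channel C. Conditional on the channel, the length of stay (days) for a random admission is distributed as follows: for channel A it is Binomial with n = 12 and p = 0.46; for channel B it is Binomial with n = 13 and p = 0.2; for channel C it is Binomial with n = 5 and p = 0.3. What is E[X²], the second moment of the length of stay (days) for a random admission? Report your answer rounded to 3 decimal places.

For each component E[X²] = Var + (mean)², giving A: 33.4512; B: 8.84; C: 3.3.
Overall E[X²] = 0.3·33.4512 + 0.5·8.84 + 0.2·3.3 = 15.1154.

15.115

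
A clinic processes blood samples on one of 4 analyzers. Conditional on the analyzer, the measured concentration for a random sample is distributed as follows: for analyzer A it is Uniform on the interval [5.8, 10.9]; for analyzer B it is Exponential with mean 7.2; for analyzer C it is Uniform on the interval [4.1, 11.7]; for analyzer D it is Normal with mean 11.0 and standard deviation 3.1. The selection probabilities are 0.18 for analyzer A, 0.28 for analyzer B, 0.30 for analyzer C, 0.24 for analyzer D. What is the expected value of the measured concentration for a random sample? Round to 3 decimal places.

Component means — A: 8.35; B: 7.2; C: 7.9; D: 11.
E[X] = 0.18·8.35 + 0.28·7.2 + 0.3·7.9 + 0.24·11 = 8.529.

8.529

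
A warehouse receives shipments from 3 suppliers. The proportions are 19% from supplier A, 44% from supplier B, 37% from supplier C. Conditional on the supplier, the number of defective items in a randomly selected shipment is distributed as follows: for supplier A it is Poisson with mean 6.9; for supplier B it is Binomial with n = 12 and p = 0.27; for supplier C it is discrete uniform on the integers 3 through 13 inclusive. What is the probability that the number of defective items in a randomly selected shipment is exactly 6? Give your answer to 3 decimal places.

0.086

Conditional on each supplier, P(X = 6): A: 0.151053; B: 0.0541741; C: 0.0909091.
By total probability, P(X = 6) = 0.19·0.151053 + 0.44·0.0541741 + 0.37·0.0909091 = 0.0861731.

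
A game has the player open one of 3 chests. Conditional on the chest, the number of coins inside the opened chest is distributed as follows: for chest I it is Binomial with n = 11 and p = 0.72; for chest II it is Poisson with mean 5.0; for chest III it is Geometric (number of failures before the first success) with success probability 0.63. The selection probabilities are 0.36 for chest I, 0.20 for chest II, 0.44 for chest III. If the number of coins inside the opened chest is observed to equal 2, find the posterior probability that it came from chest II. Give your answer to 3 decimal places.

0.307

Likelihoods P(X=2 | ·): I: 0.000301613; II: 0.0842243; III: 0.086247.
Posterior ∝ prior × likelihood. Numerator for II: 0.2·0.0842243 = 0.0168449.
Normalizing constant: 0.36·0.000301613 + 0.2·0.0842243 + 0.44·0.086247 = 0.0549021.
P(II | observation) = 0.0168449 / 0.0549021 = 0.306816.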